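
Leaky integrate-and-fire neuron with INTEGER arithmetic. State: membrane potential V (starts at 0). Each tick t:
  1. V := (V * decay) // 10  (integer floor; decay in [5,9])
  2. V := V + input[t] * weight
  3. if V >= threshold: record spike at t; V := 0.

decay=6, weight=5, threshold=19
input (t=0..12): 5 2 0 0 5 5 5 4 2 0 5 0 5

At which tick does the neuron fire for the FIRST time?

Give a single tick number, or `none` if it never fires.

t=0: input=5 -> V=0 FIRE
t=1: input=2 -> V=10
t=2: input=0 -> V=6
t=3: input=0 -> V=3
t=4: input=5 -> V=0 FIRE
t=5: input=5 -> V=0 FIRE
t=6: input=5 -> V=0 FIRE
t=7: input=4 -> V=0 FIRE
t=8: input=2 -> V=10
t=9: input=0 -> V=6
t=10: input=5 -> V=0 FIRE
t=11: input=0 -> V=0
t=12: input=5 -> V=0 FIRE

Answer: 0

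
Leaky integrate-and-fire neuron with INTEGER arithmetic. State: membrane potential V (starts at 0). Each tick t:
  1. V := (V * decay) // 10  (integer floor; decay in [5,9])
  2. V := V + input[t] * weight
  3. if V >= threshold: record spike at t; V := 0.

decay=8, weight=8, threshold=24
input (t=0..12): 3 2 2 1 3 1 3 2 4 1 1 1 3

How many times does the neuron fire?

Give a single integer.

t=0: input=3 -> V=0 FIRE
t=1: input=2 -> V=16
t=2: input=2 -> V=0 FIRE
t=3: input=1 -> V=8
t=4: input=3 -> V=0 FIRE
t=5: input=1 -> V=8
t=6: input=3 -> V=0 FIRE
t=7: input=2 -> V=16
t=8: input=4 -> V=0 FIRE
t=9: input=1 -> V=8
t=10: input=1 -> V=14
t=11: input=1 -> V=19
t=12: input=3 -> V=0 FIRE

Answer: 6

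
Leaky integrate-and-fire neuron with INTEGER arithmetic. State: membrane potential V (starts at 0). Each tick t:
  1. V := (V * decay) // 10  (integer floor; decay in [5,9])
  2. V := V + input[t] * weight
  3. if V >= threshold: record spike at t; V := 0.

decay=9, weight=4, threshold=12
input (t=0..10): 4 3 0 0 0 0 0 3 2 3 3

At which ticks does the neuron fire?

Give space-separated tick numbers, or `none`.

Answer: 0 1 7 9 10

Derivation:
t=0: input=4 -> V=0 FIRE
t=1: input=3 -> V=0 FIRE
t=2: input=0 -> V=0
t=3: input=0 -> V=0
t=4: input=0 -> V=0
t=5: input=0 -> V=0
t=6: input=0 -> V=0
t=7: input=3 -> V=0 FIRE
t=8: input=2 -> V=8
t=9: input=3 -> V=0 FIRE
t=10: input=3 -> V=0 FIRE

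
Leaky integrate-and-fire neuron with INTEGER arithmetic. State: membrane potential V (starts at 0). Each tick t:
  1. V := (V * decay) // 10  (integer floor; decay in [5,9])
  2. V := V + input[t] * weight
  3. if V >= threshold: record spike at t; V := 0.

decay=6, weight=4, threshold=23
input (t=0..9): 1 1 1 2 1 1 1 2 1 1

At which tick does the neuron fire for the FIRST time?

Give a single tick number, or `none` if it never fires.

Answer: none

Derivation:
t=0: input=1 -> V=4
t=1: input=1 -> V=6
t=2: input=1 -> V=7
t=3: input=2 -> V=12
t=4: input=1 -> V=11
t=5: input=1 -> V=10
t=6: input=1 -> V=10
t=7: input=2 -> V=14
t=8: input=1 -> V=12
t=9: input=1 -> V=11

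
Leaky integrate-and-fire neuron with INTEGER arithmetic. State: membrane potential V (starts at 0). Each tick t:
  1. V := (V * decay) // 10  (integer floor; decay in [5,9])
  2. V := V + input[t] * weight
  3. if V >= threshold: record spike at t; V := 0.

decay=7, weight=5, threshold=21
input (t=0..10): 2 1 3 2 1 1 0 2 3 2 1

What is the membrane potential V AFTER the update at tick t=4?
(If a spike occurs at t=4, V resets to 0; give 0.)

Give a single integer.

t=0: input=2 -> V=10
t=1: input=1 -> V=12
t=2: input=3 -> V=0 FIRE
t=3: input=2 -> V=10
t=4: input=1 -> V=12
t=5: input=1 -> V=13
t=6: input=0 -> V=9
t=7: input=2 -> V=16
t=8: input=3 -> V=0 FIRE
t=9: input=2 -> V=10
t=10: input=1 -> V=12

Answer: 12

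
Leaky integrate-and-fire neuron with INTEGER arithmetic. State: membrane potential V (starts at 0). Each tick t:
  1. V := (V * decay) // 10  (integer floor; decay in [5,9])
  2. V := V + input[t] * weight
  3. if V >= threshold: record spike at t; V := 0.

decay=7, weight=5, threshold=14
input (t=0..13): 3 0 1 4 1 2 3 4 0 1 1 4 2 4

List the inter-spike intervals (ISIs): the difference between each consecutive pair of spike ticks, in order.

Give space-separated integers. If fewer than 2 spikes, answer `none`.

Answer: 3 3 1 4 2

Derivation:
t=0: input=3 -> V=0 FIRE
t=1: input=0 -> V=0
t=2: input=1 -> V=5
t=3: input=4 -> V=0 FIRE
t=4: input=1 -> V=5
t=5: input=2 -> V=13
t=6: input=3 -> V=0 FIRE
t=7: input=4 -> V=0 FIRE
t=8: input=0 -> V=0
t=9: input=1 -> V=5
t=10: input=1 -> V=8
t=11: input=4 -> V=0 FIRE
t=12: input=2 -> V=10
t=13: input=4 -> V=0 FIRE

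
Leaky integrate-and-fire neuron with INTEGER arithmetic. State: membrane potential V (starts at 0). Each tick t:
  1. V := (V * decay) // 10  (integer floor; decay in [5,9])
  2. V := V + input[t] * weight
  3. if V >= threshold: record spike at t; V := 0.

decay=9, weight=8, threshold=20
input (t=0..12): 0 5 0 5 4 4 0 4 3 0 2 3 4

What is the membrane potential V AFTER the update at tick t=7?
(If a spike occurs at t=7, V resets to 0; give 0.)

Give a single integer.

Answer: 0

Derivation:
t=0: input=0 -> V=0
t=1: input=5 -> V=0 FIRE
t=2: input=0 -> V=0
t=3: input=5 -> V=0 FIRE
t=4: input=4 -> V=0 FIRE
t=5: input=4 -> V=0 FIRE
t=6: input=0 -> V=0
t=7: input=4 -> V=0 FIRE
t=8: input=3 -> V=0 FIRE
t=9: input=0 -> V=0
t=10: input=2 -> V=16
t=11: input=3 -> V=0 FIRE
t=12: input=4 -> V=0 FIRE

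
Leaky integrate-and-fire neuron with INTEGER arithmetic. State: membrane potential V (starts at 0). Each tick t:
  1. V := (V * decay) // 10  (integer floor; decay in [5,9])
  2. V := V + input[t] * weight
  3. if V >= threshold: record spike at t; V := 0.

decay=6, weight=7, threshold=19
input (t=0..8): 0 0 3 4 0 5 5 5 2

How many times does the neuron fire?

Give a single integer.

t=0: input=0 -> V=0
t=1: input=0 -> V=0
t=2: input=3 -> V=0 FIRE
t=3: input=4 -> V=0 FIRE
t=4: input=0 -> V=0
t=5: input=5 -> V=0 FIRE
t=6: input=5 -> V=0 FIRE
t=7: input=5 -> V=0 FIRE
t=8: input=2 -> V=14

Answer: 5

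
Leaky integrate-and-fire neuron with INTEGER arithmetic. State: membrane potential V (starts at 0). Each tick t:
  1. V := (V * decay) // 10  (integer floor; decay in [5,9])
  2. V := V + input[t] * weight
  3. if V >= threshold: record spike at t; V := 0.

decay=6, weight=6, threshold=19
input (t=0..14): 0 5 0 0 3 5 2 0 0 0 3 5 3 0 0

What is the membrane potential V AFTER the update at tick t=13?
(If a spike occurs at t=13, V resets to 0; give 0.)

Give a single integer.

Answer: 10

Derivation:
t=0: input=0 -> V=0
t=1: input=5 -> V=0 FIRE
t=2: input=0 -> V=0
t=3: input=0 -> V=0
t=4: input=3 -> V=18
t=5: input=5 -> V=0 FIRE
t=6: input=2 -> V=12
t=7: input=0 -> V=7
t=8: input=0 -> V=4
t=9: input=0 -> V=2
t=10: input=3 -> V=0 FIRE
t=11: input=5 -> V=0 FIRE
t=12: input=3 -> V=18
t=13: input=0 -> V=10
t=14: input=0 -> V=6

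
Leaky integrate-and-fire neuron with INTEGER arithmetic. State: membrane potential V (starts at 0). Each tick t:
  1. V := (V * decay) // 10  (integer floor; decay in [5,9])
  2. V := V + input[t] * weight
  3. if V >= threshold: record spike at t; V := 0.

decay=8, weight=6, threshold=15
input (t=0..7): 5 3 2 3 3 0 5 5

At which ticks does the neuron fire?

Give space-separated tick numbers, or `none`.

t=0: input=5 -> V=0 FIRE
t=1: input=3 -> V=0 FIRE
t=2: input=2 -> V=12
t=3: input=3 -> V=0 FIRE
t=4: input=3 -> V=0 FIRE
t=5: input=0 -> V=0
t=6: input=5 -> V=0 FIRE
t=7: input=5 -> V=0 FIRE

Answer: 0 1 3 4 6 7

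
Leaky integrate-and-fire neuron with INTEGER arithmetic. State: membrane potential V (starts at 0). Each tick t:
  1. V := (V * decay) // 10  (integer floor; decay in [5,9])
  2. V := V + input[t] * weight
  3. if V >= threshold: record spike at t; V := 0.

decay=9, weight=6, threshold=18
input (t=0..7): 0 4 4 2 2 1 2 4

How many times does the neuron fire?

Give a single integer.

t=0: input=0 -> V=0
t=1: input=4 -> V=0 FIRE
t=2: input=4 -> V=0 FIRE
t=3: input=2 -> V=12
t=4: input=2 -> V=0 FIRE
t=5: input=1 -> V=6
t=6: input=2 -> V=17
t=7: input=4 -> V=0 FIRE

Answer: 4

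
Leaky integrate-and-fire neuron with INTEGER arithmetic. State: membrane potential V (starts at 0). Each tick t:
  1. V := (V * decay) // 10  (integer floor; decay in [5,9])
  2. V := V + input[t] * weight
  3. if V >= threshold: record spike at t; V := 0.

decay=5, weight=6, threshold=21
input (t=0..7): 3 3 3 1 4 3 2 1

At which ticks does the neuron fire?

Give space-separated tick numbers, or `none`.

Answer: 1 4 6

Derivation:
t=0: input=3 -> V=18
t=1: input=3 -> V=0 FIRE
t=2: input=3 -> V=18
t=3: input=1 -> V=15
t=4: input=4 -> V=0 FIRE
t=5: input=3 -> V=18
t=6: input=2 -> V=0 FIRE
t=7: input=1 -> V=6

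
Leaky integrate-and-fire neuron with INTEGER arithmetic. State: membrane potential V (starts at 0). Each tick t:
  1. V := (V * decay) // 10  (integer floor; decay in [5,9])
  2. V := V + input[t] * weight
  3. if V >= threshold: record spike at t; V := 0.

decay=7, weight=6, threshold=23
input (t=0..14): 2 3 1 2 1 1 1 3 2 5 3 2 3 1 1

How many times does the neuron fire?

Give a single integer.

Answer: 4

Derivation:
t=0: input=2 -> V=12
t=1: input=3 -> V=0 FIRE
t=2: input=1 -> V=6
t=3: input=2 -> V=16
t=4: input=1 -> V=17
t=5: input=1 -> V=17
t=6: input=1 -> V=17
t=7: input=3 -> V=0 FIRE
t=8: input=2 -> V=12
t=9: input=5 -> V=0 FIRE
t=10: input=3 -> V=18
t=11: input=2 -> V=0 FIRE
t=12: input=3 -> V=18
t=13: input=1 -> V=18
t=14: input=1 -> V=18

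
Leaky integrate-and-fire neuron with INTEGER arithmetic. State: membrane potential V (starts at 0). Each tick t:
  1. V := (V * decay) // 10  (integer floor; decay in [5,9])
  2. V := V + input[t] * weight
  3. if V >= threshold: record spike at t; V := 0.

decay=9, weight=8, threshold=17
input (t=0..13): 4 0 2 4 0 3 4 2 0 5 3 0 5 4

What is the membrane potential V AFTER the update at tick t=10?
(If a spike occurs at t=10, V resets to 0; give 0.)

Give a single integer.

Answer: 0

Derivation:
t=0: input=4 -> V=0 FIRE
t=1: input=0 -> V=0
t=2: input=2 -> V=16
t=3: input=4 -> V=0 FIRE
t=4: input=0 -> V=0
t=5: input=3 -> V=0 FIRE
t=6: input=4 -> V=0 FIRE
t=7: input=2 -> V=16
t=8: input=0 -> V=14
t=9: input=5 -> V=0 FIRE
t=10: input=3 -> V=0 FIRE
t=11: input=0 -> V=0
t=12: input=5 -> V=0 FIRE
t=13: input=4 -> V=0 FIRE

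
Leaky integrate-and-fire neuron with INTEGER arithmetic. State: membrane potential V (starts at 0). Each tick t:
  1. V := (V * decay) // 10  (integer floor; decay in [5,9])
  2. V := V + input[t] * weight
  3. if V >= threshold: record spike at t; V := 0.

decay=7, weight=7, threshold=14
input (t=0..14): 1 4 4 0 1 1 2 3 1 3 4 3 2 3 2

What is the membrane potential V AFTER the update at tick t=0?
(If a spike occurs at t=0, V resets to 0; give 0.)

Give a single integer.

t=0: input=1 -> V=7
t=1: input=4 -> V=0 FIRE
t=2: input=4 -> V=0 FIRE
t=3: input=0 -> V=0
t=4: input=1 -> V=7
t=5: input=1 -> V=11
t=6: input=2 -> V=0 FIRE
t=7: input=3 -> V=0 FIRE
t=8: input=1 -> V=7
t=9: input=3 -> V=0 FIRE
t=10: input=4 -> V=0 FIRE
t=11: input=3 -> V=0 FIRE
t=12: input=2 -> V=0 FIRE
t=13: input=3 -> V=0 FIRE
t=14: input=2 -> V=0 FIRE

Answer: 7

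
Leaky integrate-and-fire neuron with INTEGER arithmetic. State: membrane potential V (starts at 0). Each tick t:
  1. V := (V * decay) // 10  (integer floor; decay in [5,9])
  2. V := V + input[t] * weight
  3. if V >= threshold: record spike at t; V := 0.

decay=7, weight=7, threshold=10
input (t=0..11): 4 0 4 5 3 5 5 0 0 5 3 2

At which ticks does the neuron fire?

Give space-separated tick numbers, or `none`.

Answer: 0 2 3 4 5 6 9 10 11

Derivation:
t=0: input=4 -> V=0 FIRE
t=1: input=0 -> V=0
t=2: input=4 -> V=0 FIRE
t=3: input=5 -> V=0 FIRE
t=4: input=3 -> V=0 FIRE
t=5: input=5 -> V=0 FIRE
t=6: input=5 -> V=0 FIRE
t=7: input=0 -> V=0
t=8: input=0 -> V=0
t=9: input=5 -> V=0 FIRE
t=10: input=3 -> V=0 FIRE
t=11: input=2 -> V=0 FIRE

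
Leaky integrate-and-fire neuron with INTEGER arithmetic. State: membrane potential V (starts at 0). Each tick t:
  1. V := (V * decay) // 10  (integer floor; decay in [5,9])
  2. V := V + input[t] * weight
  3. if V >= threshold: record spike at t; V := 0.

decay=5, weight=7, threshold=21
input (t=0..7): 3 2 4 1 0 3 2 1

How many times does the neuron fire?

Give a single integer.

t=0: input=3 -> V=0 FIRE
t=1: input=2 -> V=14
t=2: input=4 -> V=0 FIRE
t=3: input=1 -> V=7
t=4: input=0 -> V=3
t=5: input=3 -> V=0 FIRE
t=6: input=2 -> V=14
t=7: input=1 -> V=14

Answer: 3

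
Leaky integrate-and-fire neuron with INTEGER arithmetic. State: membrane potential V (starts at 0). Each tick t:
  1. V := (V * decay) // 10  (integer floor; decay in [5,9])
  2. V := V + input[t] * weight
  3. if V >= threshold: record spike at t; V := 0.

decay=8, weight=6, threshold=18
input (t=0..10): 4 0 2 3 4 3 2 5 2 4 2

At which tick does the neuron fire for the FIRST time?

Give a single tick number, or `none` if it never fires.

Answer: 0

Derivation:
t=0: input=4 -> V=0 FIRE
t=1: input=0 -> V=0
t=2: input=2 -> V=12
t=3: input=3 -> V=0 FIRE
t=4: input=4 -> V=0 FIRE
t=5: input=3 -> V=0 FIRE
t=6: input=2 -> V=12
t=7: input=5 -> V=0 FIRE
t=8: input=2 -> V=12
t=9: input=4 -> V=0 FIRE
t=10: input=2 -> V=12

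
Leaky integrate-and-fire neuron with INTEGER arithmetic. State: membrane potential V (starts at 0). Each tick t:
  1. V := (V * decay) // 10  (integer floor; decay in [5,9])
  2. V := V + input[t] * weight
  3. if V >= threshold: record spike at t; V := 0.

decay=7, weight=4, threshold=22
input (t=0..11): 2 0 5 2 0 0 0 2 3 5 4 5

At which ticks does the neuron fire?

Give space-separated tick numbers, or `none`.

Answer: 2 9 11

Derivation:
t=0: input=2 -> V=8
t=1: input=0 -> V=5
t=2: input=5 -> V=0 FIRE
t=3: input=2 -> V=8
t=4: input=0 -> V=5
t=5: input=0 -> V=3
t=6: input=0 -> V=2
t=7: input=2 -> V=9
t=8: input=3 -> V=18
t=9: input=5 -> V=0 FIRE
t=10: input=4 -> V=16
t=11: input=5 -> V=0 FIRE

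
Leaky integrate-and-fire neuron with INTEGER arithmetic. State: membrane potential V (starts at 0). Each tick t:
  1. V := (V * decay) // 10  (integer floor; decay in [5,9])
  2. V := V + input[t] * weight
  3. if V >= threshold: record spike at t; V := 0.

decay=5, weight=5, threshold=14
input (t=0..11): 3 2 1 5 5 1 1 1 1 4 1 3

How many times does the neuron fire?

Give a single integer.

t=0: input=3 -> V=0 FIRE
t=1: input=2 -> V=10
t=2: input=1 -> V=10
t=3: input=5 -> V=0 FIRE
t=4: input=5 -> V=0 FIRE
t=5: input=1 -> V=5
t=6: input=1 -> V=7
t=7: input=1 -> V=8
t=8: input=1 -> V=9
t=9: input=4 -> V=0 FIRE
t=10: input=1 -> V=5
t=11: input=3 -> V=0 FIRE

Answer: 5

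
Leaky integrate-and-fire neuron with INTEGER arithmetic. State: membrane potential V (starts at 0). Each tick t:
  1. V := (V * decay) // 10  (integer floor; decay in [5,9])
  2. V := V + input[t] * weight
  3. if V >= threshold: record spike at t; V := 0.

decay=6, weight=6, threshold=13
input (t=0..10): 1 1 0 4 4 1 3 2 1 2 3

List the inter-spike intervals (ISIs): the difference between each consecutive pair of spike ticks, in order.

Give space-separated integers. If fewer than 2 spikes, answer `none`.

t=0: input=1 -> V=6
t=1: input=1 -> V=9
t=2: input=0 -> V=5
t=3: input=4 -> V=0 FIRE
t=4: input=4 -> V=0 FIRE
t=5: input=1 -> V=6
t=6: input=3 -> V=0 FIRE
t=7: input=2 -> V=12
t=8: input=1 -> V=0 FIRE
t=9: input=2 -> V=12
t=10: input=3 -> V=0 FIRE

Answer: 1 2 2 2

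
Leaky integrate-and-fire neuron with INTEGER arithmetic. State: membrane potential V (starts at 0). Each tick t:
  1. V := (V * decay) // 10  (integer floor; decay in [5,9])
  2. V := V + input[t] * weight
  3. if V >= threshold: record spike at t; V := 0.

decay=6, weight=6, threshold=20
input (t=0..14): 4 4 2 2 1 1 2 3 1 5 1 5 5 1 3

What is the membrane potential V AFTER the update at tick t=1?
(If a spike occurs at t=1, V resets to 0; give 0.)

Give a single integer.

t=0: input=4 -> V=0 FIRE
t=1: input=4 -> V=0 FIRE
t=2: input=2 -> V=12
t=3: input=2 -> V=19
t=4: input=1 -> V=17
t=5: input=1 -> V=16
t=6: input=2 -> V=0 FIRE
t=7: input=3 -> V=18
t=8: input=1 -> V=16
t=9: input=5 -> V=0 FIRE
t=10: input=1 -> V=6
t=11: input=5 -> V=0 FIRE
t=12: input=5 -> V=0 FIRE
t=13: input=1 -> V=6
t=14: input=3 -> V=0 FIRE

Answer: 0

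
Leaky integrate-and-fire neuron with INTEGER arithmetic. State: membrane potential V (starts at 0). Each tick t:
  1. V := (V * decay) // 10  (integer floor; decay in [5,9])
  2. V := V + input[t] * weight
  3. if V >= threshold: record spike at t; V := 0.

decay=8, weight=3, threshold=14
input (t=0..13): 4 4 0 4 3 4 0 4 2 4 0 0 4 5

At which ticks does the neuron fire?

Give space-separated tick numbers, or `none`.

Answer: 1 4 7 9 13

Derivation:
t=0: input=4 -> V=12
t=1: input=4 -> V=0 FIRE
t=2: input=0 -> V=0
t=3: input=4 -> V=12
t=4: input=3 -> V=0 FIRE
t=5: input=4 -> V=12
t=6: input=0 -> V=9
t=7: input=4 -> V=0 FIRE
t=8: input=2 -> V=6
t=9: input=4 -> V=0 FIRE
t=10: input=0 -> V=0
t=11: input=0 -> V=0
t=12: input=4 -> V=12
t=13: input=5 -> V=0 FIRE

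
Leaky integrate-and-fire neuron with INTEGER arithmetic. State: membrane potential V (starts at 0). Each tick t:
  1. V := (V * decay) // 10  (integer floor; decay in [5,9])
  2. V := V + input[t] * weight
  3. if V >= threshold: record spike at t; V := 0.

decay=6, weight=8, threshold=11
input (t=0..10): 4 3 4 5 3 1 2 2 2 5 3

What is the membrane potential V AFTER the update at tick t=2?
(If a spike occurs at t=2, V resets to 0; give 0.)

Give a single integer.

t=0: input=4 -> V=0 FIRE
t=1: input=3 -> V=0 FIRE
t=2: input=4 -> V=0 FIRE
t=3: input=5 -> V=0 FIRE
t=4: input=3 -> V=0 FIRE
t=5: input=1 -> V=8
t=6: input=2 -> V=0 FIRE
t=7: input=2 -> V=0 FIRE
t=8: input=2 -> V=0 FIRE
t=9: input=5 -> V=0 FIRE
t=10: input=3 -> V=0 FIRE

Answer: 0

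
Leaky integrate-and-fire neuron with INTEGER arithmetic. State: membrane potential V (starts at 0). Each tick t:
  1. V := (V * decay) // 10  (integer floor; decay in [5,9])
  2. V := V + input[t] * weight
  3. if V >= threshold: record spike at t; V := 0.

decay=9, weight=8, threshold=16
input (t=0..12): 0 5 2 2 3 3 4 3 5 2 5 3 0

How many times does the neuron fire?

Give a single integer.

Answer: 11

Derivation:
t=0: input=0 -> V=0
t=1: input=5 -> V=0 FIRE
t=2: input=2 -> V=0 FIRE
t=3: input=2 -> V=0 FIRE
t=4: input=3 -> V=0 FIRE
t=5: input=3 -> V=0 FIRE
t=6: input=4 -> V=0 FIRE
t=7: input=3 -> V=0 FIRE
t=8: input=5 -> V=0 FIRE
t=9: input=2 -> V=0 FIRE
t=10: input=5 -> V=0 FIRE
t=11: input=3 -> V=0 FIRE
t=12: input=0 -> V=0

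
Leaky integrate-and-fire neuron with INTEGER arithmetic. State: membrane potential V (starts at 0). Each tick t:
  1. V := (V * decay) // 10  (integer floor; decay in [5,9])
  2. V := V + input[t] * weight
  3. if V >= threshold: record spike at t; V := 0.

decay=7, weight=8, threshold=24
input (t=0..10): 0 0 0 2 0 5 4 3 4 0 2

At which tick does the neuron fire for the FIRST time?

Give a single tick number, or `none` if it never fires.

t=0: input=0 -> V=0
t=1: input=0 -> V=0
t=2: input=0 -> V=0
t=3: input=2 -> V=16
t=4: input=0 -> V=11
t=5: input=5 -> V=0 FIRE
t=6: input=4 -> V=0 FIRE
t=7: input=3 -> V=0 FIRE
t=8: input=4 -> V=0 FIRE
t=9: input=0 -> V=0
t=10: input=2 -> V=16

Answer: 5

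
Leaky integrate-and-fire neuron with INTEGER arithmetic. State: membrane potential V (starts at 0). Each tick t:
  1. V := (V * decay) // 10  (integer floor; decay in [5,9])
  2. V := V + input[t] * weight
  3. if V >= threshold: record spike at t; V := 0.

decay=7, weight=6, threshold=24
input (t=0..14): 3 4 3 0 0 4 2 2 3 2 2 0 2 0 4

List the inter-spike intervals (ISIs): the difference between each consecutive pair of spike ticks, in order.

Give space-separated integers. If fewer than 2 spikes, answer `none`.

t=0: input=3 -> V=18
t=1: input=4 -> V=0 FIRE
t=2: input=3 -> V=18
t=3: input=0 -> V=12
t=4: input=0 -> V=8
t=5: input=4 -> V=0 FIRE
t=6: input=2 -> V=12
t=7: input=2 -> V=20
t=8: input=3 -> V=0 FIRE
t=9: input=2 -> V=12
t=10: input=2 -> V=20
t=11: input=0 -> V=14
t=12: input=2 -> V=21
t=13: input=0 -> V=14
t=14: input=4 -> V=0 FIRE

Answer: 4 3 6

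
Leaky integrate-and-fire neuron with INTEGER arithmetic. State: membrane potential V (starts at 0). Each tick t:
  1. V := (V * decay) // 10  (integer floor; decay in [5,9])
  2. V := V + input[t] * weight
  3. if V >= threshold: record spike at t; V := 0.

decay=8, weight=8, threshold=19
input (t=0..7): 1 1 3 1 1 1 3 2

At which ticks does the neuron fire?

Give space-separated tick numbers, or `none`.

t=0: input=1 -> V=8
t=1: input=1 -> V=14
t=2: input=3 -> V=0 FIRE
t=3: input=1 -> V=8
t=4: input=1 -> V=14
t=5: input=1 -> V=0 FIRE
t=6: input=3 -> V=0 FIRE
t=7: input=2 -> V=16

Answer: 2 5 6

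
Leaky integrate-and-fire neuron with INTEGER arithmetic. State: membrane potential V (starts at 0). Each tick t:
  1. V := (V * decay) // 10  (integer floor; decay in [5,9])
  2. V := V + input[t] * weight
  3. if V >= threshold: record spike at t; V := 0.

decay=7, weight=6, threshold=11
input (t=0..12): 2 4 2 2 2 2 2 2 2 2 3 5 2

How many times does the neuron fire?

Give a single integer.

Answer: 13

Derivation:
t=0: input=2 -> V=0 FIRE
t=1: input=4 -> V=0 FIRE
t=2: input=2 -> V=0 FIRE
t=3: input=2 -> V=0 FIRE
t=4: input=2 -> V=0 FIRE
t=5: input=2 -> V=0 FIRE
t=6: input=2 -> V=0 FIRE
t=7: input=2 -> V=0 FIRE
t=8: input=2 -> V=0 FIRE
t=9: input=2 -> V=0 FIRE
t=10: input=3 -> V=0 FIRE
t=11: input=5 -> V=0 FIRE
t=12: input=2 -> V=0 FIRE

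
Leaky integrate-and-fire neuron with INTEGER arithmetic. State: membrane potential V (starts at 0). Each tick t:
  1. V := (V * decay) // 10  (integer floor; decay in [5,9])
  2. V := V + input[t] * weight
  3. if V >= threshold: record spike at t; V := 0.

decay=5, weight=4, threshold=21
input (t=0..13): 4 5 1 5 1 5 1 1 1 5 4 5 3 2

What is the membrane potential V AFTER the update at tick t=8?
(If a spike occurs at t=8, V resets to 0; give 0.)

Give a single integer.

t=0: input=4 -> V=16
t=1: input=5 -> V=0 FIRE
t=2: input=1 -> V=4
t=3: input=5 -> V=0 FIRE
t=4: input=1 -> V=4
t=5: input=5 -> V=0 FIRE
t=6: input=1 -> V=4
t=7: input=1 -> V=6
t=8: input=1 -> V=7
t=9: input=5 -> V=0 FIRE
t=10: input=4 -> V=16
t=11: input=5 -> V=0 FIRE
t=12: input=3 -> V=12
t=13: input=2 -> V=14

Answer: 7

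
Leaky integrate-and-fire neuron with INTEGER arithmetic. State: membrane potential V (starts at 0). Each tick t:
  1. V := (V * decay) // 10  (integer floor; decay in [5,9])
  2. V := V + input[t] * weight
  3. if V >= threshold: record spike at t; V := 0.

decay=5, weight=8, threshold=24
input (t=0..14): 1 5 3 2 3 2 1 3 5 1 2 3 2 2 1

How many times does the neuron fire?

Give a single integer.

Answer: 7

Derivation:
t=0: input=1 -> V=8
t=1: input=5 -> V=0 FIRE
t=2: input=3 -> V=0 FIRE
t=3: input=2 -> V=16
t=4: input=3 -> V=0 FIRE
t=5: input=2 -> V=16
t=6: input=1 -> V=16
t=7: input=3 -> V=0 FIRE
t=8: input=5 -> V=0 FIRE
t=9: input=1 -> V=8
t=10: input=2 -> V=20
t=11: input=3 -> V=0 FIRE
t=12: input=2 -> V=16
t=13: input=2 -> V=0 FIRE
t=14: input=1 -> V=8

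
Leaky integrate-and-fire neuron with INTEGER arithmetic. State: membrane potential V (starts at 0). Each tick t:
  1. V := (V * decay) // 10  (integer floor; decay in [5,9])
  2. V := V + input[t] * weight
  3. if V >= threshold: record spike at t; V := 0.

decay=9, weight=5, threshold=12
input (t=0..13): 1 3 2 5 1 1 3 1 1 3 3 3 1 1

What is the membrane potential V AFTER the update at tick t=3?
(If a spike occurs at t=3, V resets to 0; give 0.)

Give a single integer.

Answer: 0

Derivation:
t=0: input=1 -> V=5
t=1: input=3 -> V=0 FIRE
t=2: input=2 -> V=10
t=3: input=5 -> V=0 FIRE
t=4: input=1 -> V=5
t=5: input=1 -> V=9
t=6: input=3 -> V=0 FIRE
t=7: input=1 -> V=5
t=8: input=1 -> V=9
t=9: input=3 -> V=0 FIRE
t=10: input=3 -> V=0 FIRE
t=11: input=3 -> V=0 FIRE
t=12: input=1 -> V=5
t=13: input=1 -> V=9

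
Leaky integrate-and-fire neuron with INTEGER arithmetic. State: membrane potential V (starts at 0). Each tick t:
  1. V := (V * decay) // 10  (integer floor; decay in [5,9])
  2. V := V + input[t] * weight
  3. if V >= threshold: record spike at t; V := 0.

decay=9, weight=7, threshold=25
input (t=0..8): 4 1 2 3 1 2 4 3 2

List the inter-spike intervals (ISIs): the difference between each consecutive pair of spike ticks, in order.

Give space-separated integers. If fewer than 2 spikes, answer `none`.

t=0: input=4 -> V=0 FIRE
t=1: input=1 -> V=7
t=2: input=2 -> V=20
t=3: input=3 -> V=0 FIRE
t=4: input=1 -> V=7
t=5: input=2 -> V=20
t=6: input=4 -> V=0 FIRE
t=7: input=3 -> V=21
t=8: input=2 -> V=0 FIRE

Answer: 3 3 2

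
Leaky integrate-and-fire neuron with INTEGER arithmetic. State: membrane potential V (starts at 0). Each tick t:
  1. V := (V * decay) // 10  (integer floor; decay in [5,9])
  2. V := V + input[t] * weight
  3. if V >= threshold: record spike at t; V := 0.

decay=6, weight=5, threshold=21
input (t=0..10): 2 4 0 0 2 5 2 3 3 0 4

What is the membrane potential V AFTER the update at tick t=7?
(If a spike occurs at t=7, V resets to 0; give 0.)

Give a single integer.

Answer: 0

Derivation:
t=0: input=2 -> V=10
t=1: input=4 -> V=0 FIRE
t=2: input=0 -> V=0
t=3: input=0 -> V=0
t=4: input=2 -> V=10
t=5: input=5 -> V=0 FIRE
t=6: input=2 -> V=10
t=7: input=3 -> V=0 FIRE
t=8: input=3 -> V=15
t=9: input=0 -> V=9
t=10: input=4 -> V=0 FIRE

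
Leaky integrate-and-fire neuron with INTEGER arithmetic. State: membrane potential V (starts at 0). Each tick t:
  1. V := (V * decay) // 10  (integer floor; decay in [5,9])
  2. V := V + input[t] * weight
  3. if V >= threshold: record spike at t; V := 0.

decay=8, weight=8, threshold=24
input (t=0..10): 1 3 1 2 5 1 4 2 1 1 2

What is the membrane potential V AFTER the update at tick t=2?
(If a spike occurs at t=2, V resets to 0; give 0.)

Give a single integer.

t=0: input=1 -> V=8
t=1: input=3 -> V=0 FIRE
t=2: input=1 -> V=8
t=3: input=2 -> V=22
t=4: input=5 -> V=0 FIRE
t=5: input=1 -> V=8
t=6: input=4 -> V=0 FIRE
t=7: input=2 -> V=16
t=8: input=1 -> V=20
t=9: input=1 -> V=0 FIRE
t=10: input=2 -> V=16

Answer: 8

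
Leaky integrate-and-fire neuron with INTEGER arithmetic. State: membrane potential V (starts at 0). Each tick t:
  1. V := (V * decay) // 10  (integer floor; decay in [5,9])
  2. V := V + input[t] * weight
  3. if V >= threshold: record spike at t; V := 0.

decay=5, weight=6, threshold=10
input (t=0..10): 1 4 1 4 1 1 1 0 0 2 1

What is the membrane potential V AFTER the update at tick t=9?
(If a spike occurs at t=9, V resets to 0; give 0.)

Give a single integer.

t=0: input=1 -> V=6
t=1: input=4 -> V=0 FIRE
t=2: input=1 -> V=6
t=3: input=4 -> V=0 FIRE
t=4: input=1 -> V=6
t=5: input=1 -> V=9
t=6: input=1 -> V=0 FIRE
t=7: input=0 -> V=0
t=8: input=0 -> V=0
t=9: input=2 -> V=0 FIRE
t=10: input=1 -> V=6

Answer: 0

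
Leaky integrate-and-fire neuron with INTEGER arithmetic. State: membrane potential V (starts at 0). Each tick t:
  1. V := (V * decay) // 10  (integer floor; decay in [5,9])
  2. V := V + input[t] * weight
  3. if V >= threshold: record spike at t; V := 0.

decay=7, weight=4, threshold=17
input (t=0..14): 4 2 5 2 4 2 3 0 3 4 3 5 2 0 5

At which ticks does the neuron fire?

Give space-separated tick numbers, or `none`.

Answer: 1 2 4 6 9 11 14

Derivation:
t=0: input=4 -> V=16
t=1: input=2 -> V=0 FIRE
t=2: input=5 -> V=0 FIRE
t=3: input=2 -> V=8
t=4: input=4 -> V=0 FIRE
t=5: input=2 -> V=8
t=6: input=3 -> V=0 FIRE
t=7: input=0 -> V=0
t=8: input=3 -> V=12
t=9: input=4 -> V=0 FIRE
t=10: input=3 -> V=12
t=11: input=5 -> V=0 FIRE
t=12: input=2 -> V=8
t=13: input=0 -> V=5
t=14: input=5 -> V=0 FIRE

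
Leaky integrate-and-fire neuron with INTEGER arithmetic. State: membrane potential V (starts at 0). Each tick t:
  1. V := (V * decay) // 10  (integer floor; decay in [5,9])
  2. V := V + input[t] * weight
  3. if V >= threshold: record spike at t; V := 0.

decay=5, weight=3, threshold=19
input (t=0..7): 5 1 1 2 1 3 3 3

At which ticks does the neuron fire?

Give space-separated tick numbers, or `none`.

Answer: none

Derivation:
t=0: input=5 -> V=15
t=1: input=1 -> V=10
t=2: input=1 -> V=8
t=3: input=2 -> V=10
t=4: input=1 -> V=8
t=5: input=3 -> V=13
t=6: input=3 -> V=15
t=7: input=3 -> V=16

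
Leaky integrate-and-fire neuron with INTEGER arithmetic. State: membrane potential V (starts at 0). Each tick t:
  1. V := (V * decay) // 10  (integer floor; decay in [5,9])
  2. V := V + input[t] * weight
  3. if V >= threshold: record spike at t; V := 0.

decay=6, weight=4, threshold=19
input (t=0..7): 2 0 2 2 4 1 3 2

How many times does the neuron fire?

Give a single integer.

t=0: input=2 -> V=8
t=1: input=0 -> V=4
t=2: input=2 -> V=10
t=3: input=2 -> V=14
t=4: input=4 -> V=0 FIRE
t=5: input=1 -> V=4
t=6: input=3 -> V=14
t=7: input=2 -> V=16

Answer: 1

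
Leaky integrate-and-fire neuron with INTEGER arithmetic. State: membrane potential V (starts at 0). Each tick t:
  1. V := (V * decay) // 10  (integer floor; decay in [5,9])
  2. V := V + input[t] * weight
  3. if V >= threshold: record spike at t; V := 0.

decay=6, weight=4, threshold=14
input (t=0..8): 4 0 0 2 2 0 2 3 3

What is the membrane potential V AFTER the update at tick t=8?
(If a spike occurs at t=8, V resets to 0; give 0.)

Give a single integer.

Answer: 12

Derivation:
t=0: input=4 -> V=0 FIRE
t=1: input=0 -> V=0
t=2: input=0 -> V=0
t=3: input=2 -> V=8
t=4: input=2 -> V=12
t=5: input=0 -> V=7
t=6: input=2 -> V=12
t=7: input=3 -> V=0 FIRE
t=8: input=3 -> V=12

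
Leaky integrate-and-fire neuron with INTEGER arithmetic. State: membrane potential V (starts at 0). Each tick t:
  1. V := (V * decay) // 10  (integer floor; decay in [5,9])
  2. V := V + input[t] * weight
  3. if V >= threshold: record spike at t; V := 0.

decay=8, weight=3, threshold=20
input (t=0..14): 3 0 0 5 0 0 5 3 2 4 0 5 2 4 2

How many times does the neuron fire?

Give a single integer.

Answer: 3

Derivation:
t=0: input=3 -> V=9
t=1: input=0 -> V=7
t=2: input=0 -> V=5
t=3: input=5 -> V=19
t=4: input=0 -> V=15
t=5: input=0 -> V=12
t=6: input=5 -> V=0 FIRE
t=7: input=3 -> V=9
t=8: input=2 -> V=13
t=9: input=4 -> V=0 FIRE
t=10: input=0 -> V=0
t=11: input=5 -> V=15
t=12: input=2 -> V=18
t=13: input=4 -> V=0 FIRE
t=14: input=2 -> V=6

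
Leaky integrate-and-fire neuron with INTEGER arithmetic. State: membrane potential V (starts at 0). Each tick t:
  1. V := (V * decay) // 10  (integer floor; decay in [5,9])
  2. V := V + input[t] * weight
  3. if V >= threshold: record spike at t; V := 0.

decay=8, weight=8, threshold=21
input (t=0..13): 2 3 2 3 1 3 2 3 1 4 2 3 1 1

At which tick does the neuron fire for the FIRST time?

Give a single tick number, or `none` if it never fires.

Answer: 1

Derivation:
t=0: input=2 -> V=16
t=1: input=3 -> V=0 FIRE
t=2: input=2 -> V=16
t=3: input=3 -> V=0 FIRE
t=4: input=1 -> V=8
t=5: input=3 -> V=0 FIRE
t=6: input=2 -> V=16
t=7: input=3 -> V=0 FIRE
t=8: input=1 -> V=8
t=9: input=4 -> V=0 FIRE
t=10: input=2 -> V=16
t=11: input=3 -> V=0 FIRE
t=12: input=1 -> V=8
t=13: input=1 -> V=14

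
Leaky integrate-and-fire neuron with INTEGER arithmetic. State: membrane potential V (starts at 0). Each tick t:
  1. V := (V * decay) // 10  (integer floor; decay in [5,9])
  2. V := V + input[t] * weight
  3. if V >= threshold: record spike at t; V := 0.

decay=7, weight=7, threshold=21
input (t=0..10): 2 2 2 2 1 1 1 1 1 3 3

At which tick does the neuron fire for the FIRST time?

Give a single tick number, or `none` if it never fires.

Answer: 1

Derivation:
t=0: input=2 -> V=14
t=1: input=2 -> V=0 FIRE
t=2: input=2 -> V=14
t=3: input=2 -> V=0 FIRE
t=4: input=1 -> V=7
t=5: input=1 -> V=11
t=6: input=1 -> V=14
t=7: input=1 -> V=16
t=8: input=1 -> V=18
t=9: input=3 -> V=0 FIRE
t=10: input=3 -> V=0 FIRE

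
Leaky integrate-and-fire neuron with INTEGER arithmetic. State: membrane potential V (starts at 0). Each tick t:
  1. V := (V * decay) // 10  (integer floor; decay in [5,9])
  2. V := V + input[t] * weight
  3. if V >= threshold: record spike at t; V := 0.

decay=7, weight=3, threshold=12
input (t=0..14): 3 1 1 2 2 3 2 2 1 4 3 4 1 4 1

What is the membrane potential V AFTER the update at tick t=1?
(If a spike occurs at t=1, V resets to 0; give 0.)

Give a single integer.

Answer: 9

Derivation:
t=0: input=3 -> V=9
t=1: input=1 -> V=9
t=2: input=1 -> V=9
t=3: input=2 -> V=0 FIRE
t=4: input=2 -> V=6
t=5: input=3 -> V=0 FIRE
t=6: input=2 -> V=6
t=7: input=2 -> V=10
t=8: input=1 -> V=10
t=9: input=4 -> V=0 FIRE
t=10: input=3 -> V=9
t=11: input=4 -> V=0 FIRE
t=12: input=1 -> V=3
t=13: input=4 -> V=0 FIRE
t=14: input=1 -> V=3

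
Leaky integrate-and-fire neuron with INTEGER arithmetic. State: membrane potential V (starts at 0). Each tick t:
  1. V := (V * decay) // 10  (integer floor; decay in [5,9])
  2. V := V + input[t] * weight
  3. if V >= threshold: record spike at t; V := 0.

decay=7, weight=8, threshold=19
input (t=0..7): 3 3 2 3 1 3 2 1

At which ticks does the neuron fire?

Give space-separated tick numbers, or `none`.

Answer: 0 1 3 5 7

Derivation:
t=0: input=3 -> V=0 FIRE
t=1: input=3 -> V=0 FIRE
t=2: input=2 -> V=16
t=3: input=3 -> V=0 FIRE
t=4: input=1 -> V=8
t=5: input=3 -> V=0 FIRE
t=6: input=2 -> V=16
t=7: input=1 -> V=0 FIRE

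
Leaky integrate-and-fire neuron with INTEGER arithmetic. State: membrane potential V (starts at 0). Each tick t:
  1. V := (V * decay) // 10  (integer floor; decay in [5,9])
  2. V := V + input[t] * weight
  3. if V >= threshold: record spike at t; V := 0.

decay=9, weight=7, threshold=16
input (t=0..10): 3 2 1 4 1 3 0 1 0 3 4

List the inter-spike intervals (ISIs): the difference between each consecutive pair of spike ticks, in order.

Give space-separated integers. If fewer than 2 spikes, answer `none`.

Answer: 2 1 2 4 1

Derivation:
t=0: input=3 -> V=0 FIRE
t=1: input=2 -> V=14
t=2: input=1 -> V=0 FIRE
t=3: input=4 -> V=0 FIRE
t=4: input=1 -> V=7
t=5: input=3 -> V=0 FIRE
t=6: input=0 -> V=0
t=7: input=1 -> V=7
t=8: input=0 -> V=6
t=9: input=3 -> V=0 FIRE
t=10: input=4 -> V=0 FIRE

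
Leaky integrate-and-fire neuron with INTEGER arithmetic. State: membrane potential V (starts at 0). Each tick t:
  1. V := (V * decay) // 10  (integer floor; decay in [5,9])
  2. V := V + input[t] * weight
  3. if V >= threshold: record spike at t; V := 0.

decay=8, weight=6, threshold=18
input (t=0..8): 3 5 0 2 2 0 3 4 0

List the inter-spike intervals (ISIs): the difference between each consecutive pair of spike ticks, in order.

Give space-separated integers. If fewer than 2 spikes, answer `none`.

Answer: 1 3 2 1

Derivation:
t=0: input=3 -> V=0 FIRE
t=1: input=5 -> V=0 FIRE
t=2: input=0 -> V=0
t=3: input=2 -> V=12
t=4: input=2 -> V=0 FIRE
t=5: input=0 -> V=0
t=6: input=3 -> V=0 FIRE
t=7: input=4 -> V=0 FIRE
t=8: input=0 -> V=0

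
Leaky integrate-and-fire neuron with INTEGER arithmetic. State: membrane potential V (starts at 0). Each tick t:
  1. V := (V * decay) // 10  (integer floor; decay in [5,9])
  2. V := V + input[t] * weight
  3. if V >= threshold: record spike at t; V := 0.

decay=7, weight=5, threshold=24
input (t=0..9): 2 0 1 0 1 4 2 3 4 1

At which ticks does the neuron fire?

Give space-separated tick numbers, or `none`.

Answer: 5 8

Derivation:
t=0: input=2 -> V=10
t=1: input=0 -> V=7
t=2: input=1 -> V=9
t=3: input=0 -> V=6
t=4: input=1 -> V=9
t=5: input=4 -> V=0 FIRE
t=6: input=2 -> V=10
t=7: input=3 -> V=22
t=8: input=4 -> V=0 FIRE
t=9: input=1 -> V=5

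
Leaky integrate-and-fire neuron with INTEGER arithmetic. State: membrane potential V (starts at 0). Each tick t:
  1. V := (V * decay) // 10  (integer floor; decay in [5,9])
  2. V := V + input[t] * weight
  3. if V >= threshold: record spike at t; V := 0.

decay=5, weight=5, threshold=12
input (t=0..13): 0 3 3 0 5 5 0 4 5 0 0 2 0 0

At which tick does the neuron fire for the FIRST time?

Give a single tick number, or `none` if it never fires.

t=0: input=0 -> V=0
t=1: input=3 -> V=0 FIRE
t=2: input=3 -> V=0 FIRE
t=3: input=0 -> V=0
t=4: input=5 -> V=0 FIRE
t=5: input=5 -> V=0 FIRE
t=6: input=0 -> V=0
t=7: input=4 -> V=0 FIRE
t=8: input=5 -> V=0 FIRE
t=9: input=0 -> V=0
t=10: input=0 -> V=0
t=11: input=2 -> V=10
t=12: input=0 -> V=5
t=13: input=0 -> V=2

Answer: 1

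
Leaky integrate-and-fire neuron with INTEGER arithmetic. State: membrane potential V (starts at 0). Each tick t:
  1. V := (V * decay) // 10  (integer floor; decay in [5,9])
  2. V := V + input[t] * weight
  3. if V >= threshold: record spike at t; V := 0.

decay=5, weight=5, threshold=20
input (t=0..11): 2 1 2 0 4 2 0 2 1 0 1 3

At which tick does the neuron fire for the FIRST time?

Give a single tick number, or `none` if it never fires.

Answer: 4

Derivation:
t=0: input=2 -> V=10
t=1: input=1 -> V=10
t=2: input=2 -> V=15
t=3: input=0 -> V=7
t=4: input=4 -> V=0 FIRE
t=5: input=2 -> V=10
t=6: input=0 -> V=5
t=7: input=2 -> V=12
t=8: input=1 -> V=11
t=9: input=0 -> V=5
t=10: input=1 -> V=7
t=11: input=3 -> V=18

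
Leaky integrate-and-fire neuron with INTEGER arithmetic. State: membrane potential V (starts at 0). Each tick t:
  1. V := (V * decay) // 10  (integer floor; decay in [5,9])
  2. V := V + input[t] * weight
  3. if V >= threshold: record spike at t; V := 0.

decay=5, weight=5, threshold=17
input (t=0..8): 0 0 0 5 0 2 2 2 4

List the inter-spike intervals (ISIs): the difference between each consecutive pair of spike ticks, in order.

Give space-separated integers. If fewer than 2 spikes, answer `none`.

t=0: input=0 -> V=0
t=1: input=0 -> V=0
t=2: input=0 -> V=0
t=3: input=5 -> V=0 FIRE
t=4: input=0 -> V=0
t=5: input=2 -> V=10
t=6: input=2 -> V=15
t=7: input=2 -> V=0 FIRE
t=8: input=4 -> V=0 FIRE

Answer: 4 1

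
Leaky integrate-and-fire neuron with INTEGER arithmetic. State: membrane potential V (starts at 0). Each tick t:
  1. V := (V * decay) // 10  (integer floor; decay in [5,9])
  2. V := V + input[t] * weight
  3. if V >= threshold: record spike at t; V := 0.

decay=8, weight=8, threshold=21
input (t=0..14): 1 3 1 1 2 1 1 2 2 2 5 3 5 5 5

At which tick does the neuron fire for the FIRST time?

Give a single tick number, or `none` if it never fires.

t=0: input=1 -> V=8
t=1: input=3 -> V=0 FIRE
t=2: input=1 -> V=8
t=3: input=1 -> V=14
t=4: input=2 -> V=0 FIRE
t=5: input=1 -> V=8
t=6: input=1 -> V=14
t=7: input=2 -> V=0 FIRE
t=8: input=2 -> V=16
t=9: input=2 -> V=0 FIRE
t=10: input=5 -> V=0 FIRE
t=11: input=3 -> V=0 FIRE
t=12: input=5 -> V=0 FIRE
t=13: input=5 -> V=0 FIRE
t=14: input=5 -> V=0 FIRE

Answer: 1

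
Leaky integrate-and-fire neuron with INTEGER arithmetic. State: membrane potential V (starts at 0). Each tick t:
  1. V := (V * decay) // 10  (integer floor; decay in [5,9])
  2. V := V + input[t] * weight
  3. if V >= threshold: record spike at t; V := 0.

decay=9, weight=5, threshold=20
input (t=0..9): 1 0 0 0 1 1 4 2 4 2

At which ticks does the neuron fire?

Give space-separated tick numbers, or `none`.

Answer: 6 8

Derivation:
t=0: input=1 -> V=5
t=1: input=0 -> V=4
t=2: input=0 -> V=3
t=3: input=0 -> V=2
t=4: input=1 -> V=6
t=5: input=1 -> V=10
t=6: input=4 -> V=0 FIRE
t=7: input=2 -> V=10
t=8: input=4 -> V=0 FIRE
t=9: input=2 -> V=10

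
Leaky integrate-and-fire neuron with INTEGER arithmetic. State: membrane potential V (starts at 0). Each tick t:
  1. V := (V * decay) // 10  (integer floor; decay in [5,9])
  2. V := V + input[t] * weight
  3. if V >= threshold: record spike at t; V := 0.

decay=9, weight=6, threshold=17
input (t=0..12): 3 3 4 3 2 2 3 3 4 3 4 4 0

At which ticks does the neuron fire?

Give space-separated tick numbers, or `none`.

Answer: 0 1 2 3 5 6 7 8 9 10 11

Derivation:
t=0: input=3 -> V=0 FIRE
t=1: input=3 -> V=0 FIRE
t=2: input=4 -> V=0 FIRE
t=3: input=3 -> V=0 FIRE
t=4: input=2 -> V=12
t=5: input=2 -> V=0 FIRE
t=6: input=3 -> V=0 FIRE
t=7: input=3 -> V=0 FIRE
t=8: input=4 -> V=0 FIRE
t=9: input=3 -> V=0 FIRE
t=10: input=4 -> V=0 FIRE
t=11: input=4 -> V=0 FIRE
t=12: input=0 -> V=0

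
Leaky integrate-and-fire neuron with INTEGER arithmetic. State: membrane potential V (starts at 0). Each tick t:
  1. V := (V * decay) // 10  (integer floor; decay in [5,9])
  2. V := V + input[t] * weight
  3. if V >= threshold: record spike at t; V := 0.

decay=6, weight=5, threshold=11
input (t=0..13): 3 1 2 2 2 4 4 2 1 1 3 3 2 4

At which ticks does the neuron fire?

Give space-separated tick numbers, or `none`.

t=0: input=3 -> V=0 FIRE
t=1: input=1 -> V=5
t=2: input=2 -> V=0 FIRE
t=3: input=2 -> V=10
t=4: input=2 -> V=0 FIRE
t=5: input=4 -> V=0 FIRE
t=6: input=4 -> V=0 FIRE
t=7: input=2 -> V=10
t=8: input=1 -> V=0 FIRE
t=9: input=1 -> V=5
t=10: input=3 -> V=0 FIRE
t=11: input=3 -> V=0 FIRE
t=12: input=2 -> V=10
t=13: input=4 -> V=0 FIRE

Answer: 0 2 4 5 6 8 10 11 13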